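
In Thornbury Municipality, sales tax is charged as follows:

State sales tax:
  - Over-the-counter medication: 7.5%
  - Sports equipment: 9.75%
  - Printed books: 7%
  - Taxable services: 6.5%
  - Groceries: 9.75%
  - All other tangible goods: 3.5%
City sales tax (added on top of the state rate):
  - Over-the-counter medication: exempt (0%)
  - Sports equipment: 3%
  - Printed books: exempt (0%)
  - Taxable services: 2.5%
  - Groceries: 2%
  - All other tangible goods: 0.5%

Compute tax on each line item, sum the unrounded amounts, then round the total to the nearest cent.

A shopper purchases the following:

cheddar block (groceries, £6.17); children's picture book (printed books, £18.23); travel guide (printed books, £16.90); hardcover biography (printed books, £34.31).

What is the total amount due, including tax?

£81.20

Cheddar block £6.17: groceries → 9.75% + 2% city = 11.75% → £0.724975
Children's picture book £18.23: printed books → 7% + 0% city = 7% → £1.2761
Travel guide £16.90: printed books → 7% + 0% city = 7% → £1.183
Hardcover biography £34.31: printed books → 7% + 0% city = 7% → £2.4017
Subtotal = £75.61; unrounded tax = £5.585775 → £5.59; total due = £81.20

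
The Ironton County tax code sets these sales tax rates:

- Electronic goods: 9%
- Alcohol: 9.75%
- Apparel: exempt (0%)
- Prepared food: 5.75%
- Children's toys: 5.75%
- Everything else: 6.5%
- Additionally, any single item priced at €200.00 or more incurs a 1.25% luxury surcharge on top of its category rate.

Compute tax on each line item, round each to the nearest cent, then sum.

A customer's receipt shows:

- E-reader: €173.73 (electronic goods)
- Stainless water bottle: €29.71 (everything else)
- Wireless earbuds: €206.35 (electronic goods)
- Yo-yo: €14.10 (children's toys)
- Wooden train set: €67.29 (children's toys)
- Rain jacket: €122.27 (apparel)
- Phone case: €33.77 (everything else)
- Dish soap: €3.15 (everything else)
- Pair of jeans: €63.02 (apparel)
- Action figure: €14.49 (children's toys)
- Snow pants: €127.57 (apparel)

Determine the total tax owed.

€46.63

E-reader €173.73: electronic goods → 9% → €15.64
Stainless water bottle €29.71: everything else → 6.5% → €1.93
Wireless earbuds €206.35: electronic goods → 9% + 1.25% surcharge = 10.25% → €21.15
Yo-yo €14.10: children's toys → 5.75% → €0.81
Wooden train set €67.29: children's toys → 5.75% → €3.87
Rain jacket €122.27: apparel → 0% → €0.00
Phone case €33.77: everything else → 6.5% → €2.20
Dish soap €3.15: everything else → 6.5% → €0.20
Pair of jeans €63.02: apparel → 0% → €0.00
Action figure €14.49: children's toys → 5.75% → €0.83
Snow pants €127.57: apparel → 0% → €0.00
Total tax = €15.64 + €1.93 + €21.15 + €0.81 + €3.87 + €2.20 + €0.20 + €0.83 = €46.63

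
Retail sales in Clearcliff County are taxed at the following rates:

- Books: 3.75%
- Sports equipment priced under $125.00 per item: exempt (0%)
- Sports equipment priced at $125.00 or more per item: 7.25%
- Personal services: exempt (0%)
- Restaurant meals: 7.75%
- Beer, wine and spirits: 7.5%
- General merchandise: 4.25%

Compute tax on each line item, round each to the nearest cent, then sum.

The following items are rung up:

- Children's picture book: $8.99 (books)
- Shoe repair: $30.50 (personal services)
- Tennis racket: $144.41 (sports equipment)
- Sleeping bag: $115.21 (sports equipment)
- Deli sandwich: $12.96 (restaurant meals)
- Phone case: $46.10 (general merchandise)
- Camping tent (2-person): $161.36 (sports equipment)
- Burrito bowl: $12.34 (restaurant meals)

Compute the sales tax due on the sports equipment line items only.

$22.17

Tennis racket $144.41: sports equipment, $125.00 or more → 7.25% → $10.47
Sleeping bag $115.21: sports equipment, under $125.00 → 0% → $0.00
Camping tent (2-person) $161.36: sports equipment, $125.00 or more → 7.25% → $11.70
Tax on sports equipment = $10.47 + $0.00 + $11.70 = $22.17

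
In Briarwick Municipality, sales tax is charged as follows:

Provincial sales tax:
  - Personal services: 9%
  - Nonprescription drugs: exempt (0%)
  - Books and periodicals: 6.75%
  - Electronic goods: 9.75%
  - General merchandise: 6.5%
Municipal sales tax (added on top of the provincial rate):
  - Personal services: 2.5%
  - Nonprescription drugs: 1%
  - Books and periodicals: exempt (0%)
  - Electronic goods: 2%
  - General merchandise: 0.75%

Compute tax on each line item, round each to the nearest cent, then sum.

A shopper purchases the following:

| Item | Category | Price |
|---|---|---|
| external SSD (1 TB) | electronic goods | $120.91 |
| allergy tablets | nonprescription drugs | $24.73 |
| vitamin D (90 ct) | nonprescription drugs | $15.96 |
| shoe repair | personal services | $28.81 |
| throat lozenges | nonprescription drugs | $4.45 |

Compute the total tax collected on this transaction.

External SSD (1 TB) $120.91: electronic goods → 9.75% + 2% municipal = 11.75% → $14.21
Allergy tablets $24.73: nonprescription drugs → 0% + 1% municipal = 1% → $0.25
Vitamin D (90 ct) $15.96: nonprescription drugs → 0% + 1% municipal = 1% → $0.16
Shoe repair $28.81: personal services → 9% + 2.5% municipal = 11.5% → $3.31
Throat lozenges $4.45: nonprescription drugs → 0% + 1% municipal = 1% → $0.04
Total tax = $14.21 + $0.25 + $0.16 + $3.31 + $0.04 = $17.97

$17.97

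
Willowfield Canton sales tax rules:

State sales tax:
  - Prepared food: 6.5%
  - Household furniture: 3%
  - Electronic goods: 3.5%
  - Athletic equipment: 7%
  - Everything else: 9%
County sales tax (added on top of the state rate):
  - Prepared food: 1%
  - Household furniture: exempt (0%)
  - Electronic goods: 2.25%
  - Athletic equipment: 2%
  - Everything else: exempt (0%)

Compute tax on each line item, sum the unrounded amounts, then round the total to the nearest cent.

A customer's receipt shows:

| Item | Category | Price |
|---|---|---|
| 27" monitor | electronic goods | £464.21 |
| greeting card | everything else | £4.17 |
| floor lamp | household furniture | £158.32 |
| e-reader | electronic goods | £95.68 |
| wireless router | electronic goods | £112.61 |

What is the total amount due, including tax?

£878.78

27" monitor £464.21: electronic goods → 3.5% + 2.25% county = 5.75% → £26.692075
Greeting card £4.17: everything else → 9% + 0% county = 9% → £0.3753
Floor lamp £158.32: household furniture → 3% + 0% county = 3% → £4.7496
E-reader £95.68: electronic goods → 3.5% + 2.25% county = 5.75% → £5.5016
Wireless router £112.61: electronic goods → 3.5% + 2.25% county = 5.75% → £6.475075
Subtotal = £834.99; unrounded tax = £43.79365 → £43.79; total due = £878.78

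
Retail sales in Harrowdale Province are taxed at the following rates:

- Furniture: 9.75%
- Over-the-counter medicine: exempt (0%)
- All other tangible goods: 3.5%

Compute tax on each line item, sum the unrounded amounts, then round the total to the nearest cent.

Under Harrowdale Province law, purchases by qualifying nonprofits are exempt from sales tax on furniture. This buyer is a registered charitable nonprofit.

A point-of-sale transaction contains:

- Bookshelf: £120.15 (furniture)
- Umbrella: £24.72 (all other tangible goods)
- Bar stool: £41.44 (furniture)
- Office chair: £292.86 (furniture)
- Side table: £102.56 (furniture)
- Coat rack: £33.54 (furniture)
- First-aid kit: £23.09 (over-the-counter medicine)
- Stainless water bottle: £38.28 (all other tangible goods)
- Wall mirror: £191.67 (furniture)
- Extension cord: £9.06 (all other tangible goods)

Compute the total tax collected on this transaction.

£2.52

Bookshelf £120.15: furniture, buyer-exempt → 0% → £0.00
Umbrella £24.72: all other tangible goods → 3.5% → £0.8652
Bar stool £41.44: furniture, buyer-exempt → 0% → £0.00
Office chair £292.86: furniture, buyer-exempt → 0% → £0.00
Side table £102.56: furniture, buyer-exempt → 0% → £0.00
Coat rack £33.54: furniture, buyer-exempt → 0% → £0.00
First-aid kit £23.09: over-the-counter medicine → 0% → £0.00
Stainless water bottle £38.28: all other tangible goods → 3.5% → £1.3398
Wall mirror £191.67: furniture, buyer-exempt → 0% → £0.00
Extension cord £9.06: all other tangible goods → 3.5% → £0.3171
Unrounded tax sum = £2.5221 → £2.52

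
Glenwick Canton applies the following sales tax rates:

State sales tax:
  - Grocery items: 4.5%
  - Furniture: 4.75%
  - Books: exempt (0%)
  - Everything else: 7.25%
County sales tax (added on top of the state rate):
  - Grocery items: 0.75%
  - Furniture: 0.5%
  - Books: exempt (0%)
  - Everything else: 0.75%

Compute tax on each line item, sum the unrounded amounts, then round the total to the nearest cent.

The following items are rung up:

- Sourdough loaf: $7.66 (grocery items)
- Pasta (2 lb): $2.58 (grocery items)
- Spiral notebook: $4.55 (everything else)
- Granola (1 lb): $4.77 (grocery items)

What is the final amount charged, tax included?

$20.71

Sourdough loaf $7.66: grocery items → 4.5% + 0.75% county = 5.25% → $0.40215
Pasta (2 lb) $2.58: grocery items → 4.5% + 0.75% county = 5.25% → $0.13545
Spiral notebook $4.55: everything else → 7.25% + 0.75% county = 8% → $0.364
Granola (1 lb) $4.77: grocery items → 4.5% + 0.75% county = 5.25% → $0.250425
Subtotal = $19.56; unrounded tax = $1.152025 → $1.15; total due = $20.71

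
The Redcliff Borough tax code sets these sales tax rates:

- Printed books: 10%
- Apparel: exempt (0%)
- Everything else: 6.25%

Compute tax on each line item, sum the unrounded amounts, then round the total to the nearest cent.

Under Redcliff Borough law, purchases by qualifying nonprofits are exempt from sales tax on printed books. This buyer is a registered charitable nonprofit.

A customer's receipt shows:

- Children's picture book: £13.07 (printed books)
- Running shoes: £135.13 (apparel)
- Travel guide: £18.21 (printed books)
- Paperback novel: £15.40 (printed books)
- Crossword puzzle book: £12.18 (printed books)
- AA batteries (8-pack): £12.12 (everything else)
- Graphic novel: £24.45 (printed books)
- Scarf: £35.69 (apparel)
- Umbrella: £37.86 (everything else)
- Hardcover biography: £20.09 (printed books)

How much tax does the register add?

£3.12

Children's picture book £13.07: printed books, buyer-exempt → 0% → £0.00
Running shoes £135.13: apparel → 0% → £0.00
Travel guide £18.21: printed books, buyer-exempt → 0% → £0.00
Paperback novel £15.40: printed books, buyer-exempt → 0% → £0.00
Crossword puzzle book £12.18: printed books, buyer-exempt → 0% → £0.00
AA batteries (8-pack) £12.12: everything else → 6.25% → £0.7575
Graphic novel £24.45: printed books, buyer-exempt → 0% → £0.00
Scarf £35.69: apparel → 0% → £0.00
Umbrella £37.86: everything else → 6.25% → £2.36625
Hardcover biography £20.09: printed books, buyer-exempt → 0% → £0.00
Unrounded tax sum = £3.12375 → £3.12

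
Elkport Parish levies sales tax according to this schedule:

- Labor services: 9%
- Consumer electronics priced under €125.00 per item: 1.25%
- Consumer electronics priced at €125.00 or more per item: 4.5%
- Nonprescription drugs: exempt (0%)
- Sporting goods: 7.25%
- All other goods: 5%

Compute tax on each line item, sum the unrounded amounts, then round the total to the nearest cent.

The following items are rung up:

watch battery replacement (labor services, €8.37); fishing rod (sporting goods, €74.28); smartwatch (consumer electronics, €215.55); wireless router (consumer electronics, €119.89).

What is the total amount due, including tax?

€435.43

Watch battery replacement €8.37: labor services → 9% → €0.7533
Fishing rod €74.28: sporting goods → 7.25% → €5.3853
Smartwatch €215.55: consumer electronics, €125.00 or more → 4.5% → €9.69975
Wireless router €119.89: consumer electronics, under €125.00 → 1.25% → €1.498625
Subtotal = €418.09; unrounded tax = €17.336975 → €17.34; total due = €435.43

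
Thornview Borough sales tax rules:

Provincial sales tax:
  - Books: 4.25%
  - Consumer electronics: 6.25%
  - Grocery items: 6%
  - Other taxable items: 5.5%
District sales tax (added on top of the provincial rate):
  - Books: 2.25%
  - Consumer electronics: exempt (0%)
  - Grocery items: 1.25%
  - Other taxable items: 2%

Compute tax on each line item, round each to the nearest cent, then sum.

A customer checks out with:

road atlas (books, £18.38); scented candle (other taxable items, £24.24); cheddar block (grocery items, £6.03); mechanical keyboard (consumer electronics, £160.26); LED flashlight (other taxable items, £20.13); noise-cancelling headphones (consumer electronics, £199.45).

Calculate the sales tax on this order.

£27.45

Road atlas £18.38: books → 4.25% + 2.25% district = 6.5% → £1.19
Scented candle £24.24: other taxable items → 5.5% + 2% district = 7.5% → £1.82
Cheddar block £6.03: grocery items → 6% + 1.25% district = 7.25% → £0.44
Mechanical keyboard £160.26: consumer electronics → 6.25% + 0% district = 6.25% → £10.02
LED flashlight £20.13: other taxable items → 5.5% + 2% district = 7.5% → £1.51
Noise-cancelling headphones £199.45: consumer electronics → 6.25% + 0% district = 6.25% → £12.47
Total tax = £1.19 + £1.82 + £0.44 + £10.02 + £1.51 + £12.47 = £27.45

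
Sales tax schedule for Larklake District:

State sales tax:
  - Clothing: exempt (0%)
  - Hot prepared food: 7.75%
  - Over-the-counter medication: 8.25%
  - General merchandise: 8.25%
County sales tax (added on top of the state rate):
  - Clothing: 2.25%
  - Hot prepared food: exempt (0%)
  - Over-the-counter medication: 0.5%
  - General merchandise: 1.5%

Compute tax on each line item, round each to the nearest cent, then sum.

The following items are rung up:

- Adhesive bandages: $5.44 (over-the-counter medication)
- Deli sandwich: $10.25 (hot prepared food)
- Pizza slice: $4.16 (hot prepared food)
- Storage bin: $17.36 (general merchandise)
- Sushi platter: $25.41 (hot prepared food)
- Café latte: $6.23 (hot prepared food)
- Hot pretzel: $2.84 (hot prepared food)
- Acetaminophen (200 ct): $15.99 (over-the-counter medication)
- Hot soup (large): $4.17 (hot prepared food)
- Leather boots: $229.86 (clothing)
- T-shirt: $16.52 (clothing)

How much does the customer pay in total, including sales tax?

Adhesive bandages $5.44: over-the-counter medication → 8.25% + 0.5% county = 8.75% → $0.48
Deli sandwich $10.25: hot prepared food → 7.75% + 0% county = 7.75% → $0.79
Pizza slice $4.16: hot prepared food → 7.75% + 0% county = 7.75% → $0.32
Storage bin $17.36: general merchandise → 8.25% + 1.5% county = 9.75% → $1.69
Sushi platter $25.41: hot prepared food → 7.75% + 0% county = 7.75% → $1.97
Café latte $6.23: hot prepared food → 7.75% + 0% county = 7.75% → $0.48
Hot pretzel $2.84: hot prepared food → 7.75% + 0% county = 7.75% → $0.22
Acetaminophen (200 ct) $15.99: over-the-counter medication → 8.25% + 0.5% county = 8.75% → $1.40
Hot soup (large) $4.17: hot prepared food → 7.75% + 0% county = 7.75% → $0.32
Leather boots $229.86: clothing → 0% + 2.25% county = 2.25% → $5.17
T-shirt $16.52: clothing → 0% + 2.25% county = 2.25% → $0.37
Subtotal = $338.23; tax = $13.21; total due = $351.44

$351.44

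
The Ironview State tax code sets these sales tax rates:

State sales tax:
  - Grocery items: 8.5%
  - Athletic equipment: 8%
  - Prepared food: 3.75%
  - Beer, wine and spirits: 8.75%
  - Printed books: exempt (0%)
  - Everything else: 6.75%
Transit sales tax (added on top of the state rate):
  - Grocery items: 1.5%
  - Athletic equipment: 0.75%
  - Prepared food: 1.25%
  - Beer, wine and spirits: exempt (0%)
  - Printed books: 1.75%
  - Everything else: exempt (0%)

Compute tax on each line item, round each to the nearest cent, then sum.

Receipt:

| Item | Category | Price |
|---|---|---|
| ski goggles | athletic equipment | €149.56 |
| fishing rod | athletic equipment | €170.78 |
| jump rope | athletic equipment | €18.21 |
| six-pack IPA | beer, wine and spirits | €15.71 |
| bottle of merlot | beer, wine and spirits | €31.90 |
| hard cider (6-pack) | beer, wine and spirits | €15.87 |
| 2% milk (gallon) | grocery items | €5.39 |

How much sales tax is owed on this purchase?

Ski goggles €149.56: athletic equipment → 8% + 0.75% transit = 8.75% → €13.09
Fishing rod €170.78: athletic equipment → 8% + 0.75% transit = 8.75% → €14.94
Jump rope €18.21: athletic equipment → 8% + 0.75% transit = 8.75% → €1.59
Six-pack IPA €15.71: beer, wine and spirits → 8.75% + 0% transit = 8.75% → €1.37
Bottle of merlot €31.90: beer, wine and spirits → 8.75% + 0% transit = 8.75% → €2.79
Hard cider (6-pack) €15.87: beer, wine and spirits → 8.75% + 0% transit = 8.75% → €1.39
2% milk (gallon) €5.39: grocery items → 8.5% + 1.5% transit = 10% → €0.54
Total tax = €13.09 + €14.94 + €1.59 + €1.37 + €2.79 + €1.39 + €0.54 = €35.71

€35.71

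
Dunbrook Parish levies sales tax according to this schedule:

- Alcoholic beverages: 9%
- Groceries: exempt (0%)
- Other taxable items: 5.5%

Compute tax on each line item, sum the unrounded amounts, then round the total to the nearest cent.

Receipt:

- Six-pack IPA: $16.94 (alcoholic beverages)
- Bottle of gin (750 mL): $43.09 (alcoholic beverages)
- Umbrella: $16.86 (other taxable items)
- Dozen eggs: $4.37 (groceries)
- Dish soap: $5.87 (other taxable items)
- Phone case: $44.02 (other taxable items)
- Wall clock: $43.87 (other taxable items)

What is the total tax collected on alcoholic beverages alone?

Six-pack IPA $16.94: alcoholic beverages → 9% → $1.5246
Bottle of gin (750 mL) $43.09: alcoholic beverages → 9% → $3.8781
Tax on alcoholic beverages: unrounded sum = $5.4027 → $5.40

$5.40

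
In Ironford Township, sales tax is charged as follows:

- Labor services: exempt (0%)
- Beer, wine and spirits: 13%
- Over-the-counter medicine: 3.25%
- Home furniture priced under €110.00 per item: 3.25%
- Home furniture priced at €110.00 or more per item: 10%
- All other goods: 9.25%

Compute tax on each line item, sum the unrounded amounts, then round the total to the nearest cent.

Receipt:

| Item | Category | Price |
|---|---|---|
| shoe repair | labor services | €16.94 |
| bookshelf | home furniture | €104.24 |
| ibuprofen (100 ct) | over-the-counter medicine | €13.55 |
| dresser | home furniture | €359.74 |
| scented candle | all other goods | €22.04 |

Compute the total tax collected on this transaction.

€41.84

Shoe repair €16.94: labor services → 0% → €0.00
Bookshelf €104.24: home furniture, under €110.00 → 3.25% → €3.3878
Ibuprofen (100 ct) €13.55: over-the-counter medicine → 3.25% → €0.440375
Dresser €359.74: home furniture, €110.00 or more → 10% → €35.974
Scented candle €22.04: all other goods → 9.25% → €2.0387
Unrounded tax sum = €41.840875 → €41.84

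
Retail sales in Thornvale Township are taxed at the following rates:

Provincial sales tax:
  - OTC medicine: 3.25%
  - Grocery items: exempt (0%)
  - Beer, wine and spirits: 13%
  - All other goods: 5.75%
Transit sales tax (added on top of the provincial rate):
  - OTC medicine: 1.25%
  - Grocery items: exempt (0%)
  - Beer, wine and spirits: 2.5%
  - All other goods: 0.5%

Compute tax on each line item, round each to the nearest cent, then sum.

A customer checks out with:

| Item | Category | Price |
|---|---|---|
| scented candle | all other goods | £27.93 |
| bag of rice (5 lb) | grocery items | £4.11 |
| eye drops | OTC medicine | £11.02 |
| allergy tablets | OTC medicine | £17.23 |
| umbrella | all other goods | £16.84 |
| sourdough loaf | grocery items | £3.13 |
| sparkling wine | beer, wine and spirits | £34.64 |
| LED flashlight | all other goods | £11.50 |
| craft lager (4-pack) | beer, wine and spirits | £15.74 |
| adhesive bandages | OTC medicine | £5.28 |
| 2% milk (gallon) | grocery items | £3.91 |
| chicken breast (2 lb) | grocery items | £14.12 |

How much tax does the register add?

Scented candle £27.93: all other goods → 5.75% + 0.5% transit = 6.25% → £1.75
Bag of rice (5 lb) £4.11: grocery items → 0% + 0% transit = 0% → £0.00
Eye drops £11.02: OTC medicine → 3.25% + 1.25% transit = 4.5% → £0.50
Allergy tablets £17.23: OTC medicine → 3.25% + 1.25% transit = 4.5% → £0.78
Umbrella £16.84: all other goods → 5.75% + 0.5% transit = 6.25% → £1.05
Sourdough loaf £3.13: grocery items → 0% + 0% transit = 0% → £0.00
Sparkling wine £34.64: beer, wine and spirits → 13% + 2.5% transit = 15.5% → £5.37
LED flashlight £11.50: all other goods → 5.75% + 0.5% transit = 6.25% → £0.72
Craft lager (4-pack) £15.74: beer, wine and spirits → 13% + 2.5% transit = 15.5% → £2.44
Adhesive bandages £5.28: OTC medicine → 3.25% + 1.25% transit = 4.5% → £0.24
2% milk (gallon) £3.91: grocery items → 0% + 0% transit = 0% → £0.00
Chicken breast (2 lb) £14.12: grocery items → 0% + 0% transit = 0% → £0.00
Total tax = £1.75 + £0.50 + £0.78 + £1.05 + £5.37 + £0.72 + £2.44 + £0.24 = £12.85

£12.85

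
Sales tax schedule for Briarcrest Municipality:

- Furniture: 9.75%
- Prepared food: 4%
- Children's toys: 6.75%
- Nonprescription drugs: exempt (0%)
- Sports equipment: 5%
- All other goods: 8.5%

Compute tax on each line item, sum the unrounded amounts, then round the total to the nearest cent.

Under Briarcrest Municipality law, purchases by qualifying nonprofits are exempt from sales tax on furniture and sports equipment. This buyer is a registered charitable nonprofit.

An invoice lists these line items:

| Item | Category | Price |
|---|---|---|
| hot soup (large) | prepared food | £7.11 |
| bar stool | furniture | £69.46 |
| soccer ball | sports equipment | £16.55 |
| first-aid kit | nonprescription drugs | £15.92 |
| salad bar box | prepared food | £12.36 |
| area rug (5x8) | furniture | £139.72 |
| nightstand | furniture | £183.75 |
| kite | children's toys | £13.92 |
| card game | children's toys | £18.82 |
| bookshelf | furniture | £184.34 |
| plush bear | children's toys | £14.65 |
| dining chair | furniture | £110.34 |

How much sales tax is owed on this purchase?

£3.98

Hot soup (large) £7.11: prepared food → 4% → £0.2844
Bar stool £69.46: furniture, buyer-exempt → 0% → £0.00
Soccer ball £16.55: sports equipment, buyer-exempt → 0% → £0.00
First-aid kit £15.92: nonprescription drugs → 0% → £0.00
Salad bar box £12.36: prepared food → 4% → £0.4944
Area rug (5x8) £139.72: furniture, buyer-exempt → 0% → £0.00
Nightstand £183.75: furniture, buyer-exempt → 0% → £0.00
Kite £13.92: children's toys → 6.75% → £0.9396
Card game £18.82: children's toys → 6.75% → £1.27035
Bookshelf £184.34: furniture, buyer-exempt → 0% → £0.00
Plush bear £14.65: children's toys → 6.75% → £0.988875
Dining chair £110.34: furniture, buyer-exempt → 0% → £0.00
Unrounded tax sum = £3.977625 → £3.98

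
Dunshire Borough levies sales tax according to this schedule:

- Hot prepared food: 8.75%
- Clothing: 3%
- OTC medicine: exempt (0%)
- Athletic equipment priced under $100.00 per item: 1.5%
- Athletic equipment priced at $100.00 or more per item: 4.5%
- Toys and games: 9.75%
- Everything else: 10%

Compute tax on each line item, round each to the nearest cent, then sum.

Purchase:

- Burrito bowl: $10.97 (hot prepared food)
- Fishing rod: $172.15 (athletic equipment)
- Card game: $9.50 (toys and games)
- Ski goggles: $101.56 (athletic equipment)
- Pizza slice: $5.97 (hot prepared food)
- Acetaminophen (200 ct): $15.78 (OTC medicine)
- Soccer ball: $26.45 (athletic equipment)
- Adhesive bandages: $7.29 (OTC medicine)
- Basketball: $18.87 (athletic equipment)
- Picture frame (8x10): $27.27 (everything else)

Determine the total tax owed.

Burrito bowl $10.97: hot prepared food → 8.75% → $0.96
Fishing rod $172.15: athletic equipment, $100.00 or more → 4.5% → $7.75
Card game $9.50: toys and games → 9.75% → $0.93
Ski goggles $101.56: athletic equipment, $100.00 or more → 4.5% → $4.57
Pizza slice $5.97: hot prepared food → 8.75% → $0.52
Acetaminophen (200 ct) $15.78: OTC medicine → 0% → $0.00
Soccer ball $26.45: athletic equipment, under $100.00 → 1.5% → $0.40
Adhesive bandages $7.29: OTC medicine → 0% → $0.00
Basketball $18.87: athletic equipment, under $100.00 → 1.5% → $0.28
Picture frame (8x10) $27.27: everything else → 10% → $2.73
Total tax = $0.96 + $7.75 + $0.93 + $4.57 + $0.52 + $0.40 + $0.28 + $2.73 = $18.14

$18.14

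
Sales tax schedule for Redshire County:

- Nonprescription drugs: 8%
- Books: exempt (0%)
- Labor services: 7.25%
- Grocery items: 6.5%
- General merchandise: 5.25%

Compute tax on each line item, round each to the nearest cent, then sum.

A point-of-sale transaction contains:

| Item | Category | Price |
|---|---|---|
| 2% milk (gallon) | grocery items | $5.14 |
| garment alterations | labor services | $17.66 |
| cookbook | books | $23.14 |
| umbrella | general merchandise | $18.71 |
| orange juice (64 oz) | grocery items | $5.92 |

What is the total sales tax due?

$2.97

2% milk (gallon) $5.14: grocery items → 6.5% → $0.33
Garment alterations $17.66: labor services → 7.25% → $1.28
Cookbook $23.14: books → 0% → $0.00
Umbrella $18.71: general merchandise → 5.25% → $0.98
Orange juice (64 oz) $5.92: grocery items → 6.5% → $0.38
Total tax = $0.33 + $1.28 + $0.98 + $0.38 = $2.97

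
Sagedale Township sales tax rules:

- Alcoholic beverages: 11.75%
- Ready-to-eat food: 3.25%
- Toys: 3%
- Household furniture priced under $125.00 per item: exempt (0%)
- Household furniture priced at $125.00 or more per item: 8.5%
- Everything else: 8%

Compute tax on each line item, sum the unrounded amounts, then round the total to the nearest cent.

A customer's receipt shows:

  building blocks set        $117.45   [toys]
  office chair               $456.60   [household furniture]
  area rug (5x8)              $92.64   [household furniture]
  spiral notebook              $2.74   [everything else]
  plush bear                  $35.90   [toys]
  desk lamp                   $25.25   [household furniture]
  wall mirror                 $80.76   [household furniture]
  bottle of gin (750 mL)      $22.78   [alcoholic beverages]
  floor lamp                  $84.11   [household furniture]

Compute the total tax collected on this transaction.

Building blocks set $117.45: toys → 3% → $3.5235
Office chair $456.60: household furniture, $125.00 or more → 8.5% → $38.811
Area rug (5x8) $92.64: household furniture, under $125.00 → 0% → $0.00
Spiral notebook $2.74: everything else → 8% → $0.2192
Plush bear $35.90: toys → 3% → $1.077
Desk lamp $25.25: household furniture, under $125.00 → 0% → $0.00
Wall mirror $80.76: household furniture, under $125.00 → 0% → $0.00
Bottle of gin (750 mL) $22.78: alcoholic beverages → 11.75% → $2.67665
Floor lamp $84.11: household furniture, under $125.00 → 0% → $0.00
Unrounded tax sum = $46.30735 → $46.31

$46.31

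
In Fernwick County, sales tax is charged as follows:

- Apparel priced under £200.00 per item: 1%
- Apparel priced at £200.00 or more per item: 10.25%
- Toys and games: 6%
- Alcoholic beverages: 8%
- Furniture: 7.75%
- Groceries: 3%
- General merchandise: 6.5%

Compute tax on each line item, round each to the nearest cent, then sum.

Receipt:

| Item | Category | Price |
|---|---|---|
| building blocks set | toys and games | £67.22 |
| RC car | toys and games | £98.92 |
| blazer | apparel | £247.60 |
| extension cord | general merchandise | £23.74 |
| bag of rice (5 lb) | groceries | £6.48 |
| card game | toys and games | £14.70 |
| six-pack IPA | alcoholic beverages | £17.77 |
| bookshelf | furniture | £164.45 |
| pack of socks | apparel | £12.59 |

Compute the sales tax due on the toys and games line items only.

£10.85

Building blocks set £67.22: toys and games → 6% → £4.03
RC car £98.92: toys and games → 6% → £5.94
Card game £14.70: toys and games → 6% → £0.88
Tax on toys and games = £4.03 + £5.94 + £0.88 = £10.85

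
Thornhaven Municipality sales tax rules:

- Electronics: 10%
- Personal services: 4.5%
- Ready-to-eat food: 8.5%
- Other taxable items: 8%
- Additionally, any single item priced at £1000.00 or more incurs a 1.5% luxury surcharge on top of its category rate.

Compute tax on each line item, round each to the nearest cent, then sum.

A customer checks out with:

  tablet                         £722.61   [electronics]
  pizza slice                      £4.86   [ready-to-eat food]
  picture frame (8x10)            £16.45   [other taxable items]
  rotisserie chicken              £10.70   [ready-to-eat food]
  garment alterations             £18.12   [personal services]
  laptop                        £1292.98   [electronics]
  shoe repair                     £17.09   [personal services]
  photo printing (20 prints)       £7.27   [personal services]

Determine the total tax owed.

£225.51

Tablet £722.61: electronics → 10% → £72.26
Pizza slice £4.86: ready-to-eat food → 8.5% → £0.41
Picture frame (8x10) £16.45: other taxable items → 8% → £1.32
Rotisserie chicken £10.70: ready-to-eat food → 8.5% → £0.91
Garment alterations £18.12: personal services → 4.5% → £0.82
Laptop £1292.98: electronics → 10% + 1.5% surcharge = 11.5% → £148.69
Shoe repair £17.09: personal services → 4.5% → £0.77
Photo printing (20 prints) £7.27: personal services → 4.5% → £0.33
Total tax = £72.26 + £0.41 + £1.32 + £0.91 + £0.82 + £148.69 + £0.77 + £0.33 = £225.51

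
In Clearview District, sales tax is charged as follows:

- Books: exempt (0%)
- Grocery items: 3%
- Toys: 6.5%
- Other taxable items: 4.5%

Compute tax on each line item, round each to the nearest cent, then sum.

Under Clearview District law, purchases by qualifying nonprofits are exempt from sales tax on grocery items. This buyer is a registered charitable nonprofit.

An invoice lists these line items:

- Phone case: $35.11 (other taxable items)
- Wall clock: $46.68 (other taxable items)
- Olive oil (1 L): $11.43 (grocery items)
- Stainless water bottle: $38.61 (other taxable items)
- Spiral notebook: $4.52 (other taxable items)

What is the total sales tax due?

$5.62

Phone case $35.11: other taxable items → 4.5% → $1.58
Wall clock $46.68: other taxable items → 4.5% → $2.10
Olive oil (1 L) $11.43: grocery items, buyer-exempt → 0% → $0.00
Stainless water bottle $38.61: other taxable items → 4.5% → $1.74
Spiral notebook $4.52: other taxable items → 4.5% → $0.20
Total tax = $1.58 + $2.10 + $1.74 + $0.20 = $5.62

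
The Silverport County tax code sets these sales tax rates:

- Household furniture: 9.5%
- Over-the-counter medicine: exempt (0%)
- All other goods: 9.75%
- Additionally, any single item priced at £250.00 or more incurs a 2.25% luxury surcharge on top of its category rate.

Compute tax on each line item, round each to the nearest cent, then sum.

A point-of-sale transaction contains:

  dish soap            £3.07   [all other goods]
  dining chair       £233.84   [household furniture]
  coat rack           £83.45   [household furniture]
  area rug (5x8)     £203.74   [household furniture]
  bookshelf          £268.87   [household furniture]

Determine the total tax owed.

Dish soap £3.07: all other goods → 9.75% → £0.30
Dining chair £233.84: household furniture → 9.5% → £22.21
Coat rack £83.45: household furniture → 9.5% → £7.93
Area rug (5x8) £203.74: household furniture → 9.5% → £19.36
Bookshelf £268.87: household furniture → 9.5% + 2.25% surcharge = 11.75% → £31.59
Total tax = £0.30 + £22.21 + £7.93 + £19.36 + £31.59 = £81.39

£81.39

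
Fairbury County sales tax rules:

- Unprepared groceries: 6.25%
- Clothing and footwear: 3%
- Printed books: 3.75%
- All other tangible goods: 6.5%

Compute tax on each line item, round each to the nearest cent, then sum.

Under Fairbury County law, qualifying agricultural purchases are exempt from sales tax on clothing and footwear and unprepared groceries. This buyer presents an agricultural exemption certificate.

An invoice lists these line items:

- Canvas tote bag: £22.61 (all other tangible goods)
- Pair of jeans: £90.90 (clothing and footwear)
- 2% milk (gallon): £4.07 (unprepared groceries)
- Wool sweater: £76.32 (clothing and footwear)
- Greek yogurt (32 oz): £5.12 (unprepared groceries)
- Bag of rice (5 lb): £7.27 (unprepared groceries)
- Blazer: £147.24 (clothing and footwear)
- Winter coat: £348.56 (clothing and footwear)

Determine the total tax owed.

Canvas tote bag £22.61: all other tangible goods → 6.5% → £1.47
Pair of jeans £90.90: clothing and footwear, buyer-exempt → 0% → £0.00
2% milk (gallon) £4.07: unprepared groceries, buyer-exempt → 0% → £0.00
Wool sweater £76.32: clothing and footwear, buyer-exempt → 0% → £0.00
Greek yogurt (32 oz) £5.12: unprepared groceries, buyer-exempt → 0% → £0.00
Bag of rice (5 lb) £7.27: unprepared groceries, buyer-exempt → 0% → £0.00
Blazer £147.24: clothing and footwear, buyer-exempt → 0% → £0.00
Winter coat £348.56: clothing and footwear, buyer-exempt → 0% → £0.00
Total tax = £1.47

£1.47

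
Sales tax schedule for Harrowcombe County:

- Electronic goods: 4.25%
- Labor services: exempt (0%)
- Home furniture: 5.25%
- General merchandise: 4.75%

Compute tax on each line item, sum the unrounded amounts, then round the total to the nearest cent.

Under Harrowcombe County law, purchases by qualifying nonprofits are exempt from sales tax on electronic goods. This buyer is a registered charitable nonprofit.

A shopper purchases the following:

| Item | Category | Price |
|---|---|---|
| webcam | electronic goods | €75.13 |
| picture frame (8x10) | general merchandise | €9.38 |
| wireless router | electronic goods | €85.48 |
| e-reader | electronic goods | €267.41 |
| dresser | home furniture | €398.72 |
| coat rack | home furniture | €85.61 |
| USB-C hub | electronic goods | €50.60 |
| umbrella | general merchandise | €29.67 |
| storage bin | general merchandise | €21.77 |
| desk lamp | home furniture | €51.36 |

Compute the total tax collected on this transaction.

€31.01

Webcam €75.13: electronic goods, buyer-exempt → 0% → €0.00
Picture frame (8x10) €9.38: general merchandise → 4.75% → €0.44555
Wireless router €85.48: electronic goods, buyer-exempt → 0% → €0.00
E-reader €267.41: electronic goods, buyer-exempt → 0% → €0.00
Dresser €398.72: home furniture → 5.25% → €20.9328
Coat rack €85.61: home furniture → 5.25% → €4.494525
USB-C hub €50.60: electronic goods, buyer-exempt → 0% → €0.00
Umbrella €29.67: general merchandise → 4.75% → €1.409325
Storage bin €21.77: general merchandise → 4.75% → €1.034075
Desk lamp €51.36: home furniture → 5.25% → €2.6964
Unrounded tax sum = €31.012675 → €31.01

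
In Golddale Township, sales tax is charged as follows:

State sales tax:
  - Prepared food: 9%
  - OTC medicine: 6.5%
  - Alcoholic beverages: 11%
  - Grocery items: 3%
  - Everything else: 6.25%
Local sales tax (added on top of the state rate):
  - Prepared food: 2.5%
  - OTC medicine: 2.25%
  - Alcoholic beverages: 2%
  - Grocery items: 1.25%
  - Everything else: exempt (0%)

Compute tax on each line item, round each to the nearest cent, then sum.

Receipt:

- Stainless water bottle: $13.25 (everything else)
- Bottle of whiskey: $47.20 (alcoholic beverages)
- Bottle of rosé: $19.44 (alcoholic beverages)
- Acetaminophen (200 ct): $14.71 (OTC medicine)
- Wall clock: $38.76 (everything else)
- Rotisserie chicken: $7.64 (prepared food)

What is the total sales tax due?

$14.09

Stainless water bottle $13.25: everything else → 6.25% + 0% local = 6.25% → $0.83
Bottle of whiskey $47.20: alcoholic beverages → 11% + 2% local = 13% → $6.14
Bottle of rosé $19.44: alcoholic beverages → 11% + 2% local = 13% → $2.53
Acetaminophen (200 ct) $14.71: OTC medicine → 6.5% + 2.25% local = 8.75% → $1.29
Wall clock $38.76: everything else → 6.25% + 0% local = 6.25% → $2.42
Rotisserie chicken $7.64: prepared food → 9% + 2.5% local = 11.5% → $0.88
Total tax = $0.83 + $6.14 + $2.53 + $1.29 + $2.42 + $0.88 = $14.09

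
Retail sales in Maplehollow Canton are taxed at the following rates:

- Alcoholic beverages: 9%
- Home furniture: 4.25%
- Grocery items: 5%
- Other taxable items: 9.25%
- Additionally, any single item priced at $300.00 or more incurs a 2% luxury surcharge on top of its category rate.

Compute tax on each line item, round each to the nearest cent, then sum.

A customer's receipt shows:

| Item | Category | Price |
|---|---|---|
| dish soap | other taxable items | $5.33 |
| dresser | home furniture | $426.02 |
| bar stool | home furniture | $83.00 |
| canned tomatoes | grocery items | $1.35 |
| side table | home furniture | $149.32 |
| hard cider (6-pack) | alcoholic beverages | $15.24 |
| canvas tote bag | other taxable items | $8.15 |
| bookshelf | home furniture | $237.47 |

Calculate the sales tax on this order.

Dish soap $5.33: other taxable items → 9.25% → $0.49
Dresser $426.02: home furniture → 4.25% + 2% surcharge = 6.25% → $26.63
Bar stool $83.00: home furniture → 4.25% → $3.53
Canned tomatoes $1.35: grocery items → 5% → $0.07
Side table $149.32: home furniture → 4.25% → $6.35
Hard cider (6-pack) $15.24: alcoholic beverages → 9% → $1.37
Canvas tote bag $8.15: other taxable items → 9.25% → $0.75
Bookshelf $237.47: home furniture → 4.25% → $10.09
Total tax = $0.49 + $26.63 + $3.53 + $0.07 + $6.35 + $1.37 + $0.75 + $10.09 = $49.28

$49.28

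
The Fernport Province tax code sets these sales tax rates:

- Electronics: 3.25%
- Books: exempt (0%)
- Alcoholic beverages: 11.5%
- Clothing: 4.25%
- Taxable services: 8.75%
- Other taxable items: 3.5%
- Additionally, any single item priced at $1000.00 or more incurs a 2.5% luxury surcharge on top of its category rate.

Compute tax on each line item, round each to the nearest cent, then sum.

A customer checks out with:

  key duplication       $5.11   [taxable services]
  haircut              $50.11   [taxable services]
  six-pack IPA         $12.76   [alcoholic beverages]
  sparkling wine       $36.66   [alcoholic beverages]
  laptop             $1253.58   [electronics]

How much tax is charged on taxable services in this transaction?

$4.83

Key duplication $5.11: taxable services → 8.75% → $0.45
Haircut $50.11: taxable services → 8.75% → $4.38
Tax on taxable services = $0.45 + $4.38 = $4.83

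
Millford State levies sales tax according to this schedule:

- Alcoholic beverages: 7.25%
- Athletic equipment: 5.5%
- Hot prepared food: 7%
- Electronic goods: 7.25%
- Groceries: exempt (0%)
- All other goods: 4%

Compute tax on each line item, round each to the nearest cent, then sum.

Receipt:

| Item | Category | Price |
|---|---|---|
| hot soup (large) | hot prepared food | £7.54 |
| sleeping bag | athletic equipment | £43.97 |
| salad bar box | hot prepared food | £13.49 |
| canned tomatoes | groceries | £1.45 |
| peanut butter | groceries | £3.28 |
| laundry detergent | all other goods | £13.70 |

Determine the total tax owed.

Hot soup (large) £7.54: hot prepared food → 7% → £0.53
Sleeping bag £43.97: athletic equipment → 5.5% → £2.42
Salad bar box £13.49: hot prepared food → 7% → £0.94
Canned tomatoes £1.45: groceries → 0% → £0.00
Peanut butter £3.28: groceries → 0% → £0.00
Laundry detergent £13.70: all other goods → 4% → £0.55
Total tax = £0.53 + £2.42 + £0.94 + £0.55 = £4.44

£4.44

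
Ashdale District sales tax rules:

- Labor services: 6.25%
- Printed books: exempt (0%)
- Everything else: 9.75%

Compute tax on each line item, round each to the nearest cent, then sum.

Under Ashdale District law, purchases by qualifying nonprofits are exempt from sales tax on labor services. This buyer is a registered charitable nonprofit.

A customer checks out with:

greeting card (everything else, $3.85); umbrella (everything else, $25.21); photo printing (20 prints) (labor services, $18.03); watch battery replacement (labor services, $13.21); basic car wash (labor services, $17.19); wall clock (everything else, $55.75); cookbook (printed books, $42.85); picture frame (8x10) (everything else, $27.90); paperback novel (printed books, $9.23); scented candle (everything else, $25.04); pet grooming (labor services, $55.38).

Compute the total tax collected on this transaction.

$13.44

Greeting card $3.85: everything else → 9.75% → $0.38
Umbrella $25.21: everything else → 9.75% → $2.46
Photo printing (20 prints) $18.03: labor services, buyer-exempt → 0% → $0.00
Watch battery replacement $13.21: labor services, buyer-exempt → 0% → $0.00
Basic car wash $17.19: labor services, buyer-exempt → 0% → $0.00
Wall clock $55.75: everything else → 9.75% → $5.44
Cookbook $42.85: printed books → 0% → $0.00
Picture frame (8x10) $27.90: everything else → 9.75% → $2.72
Paperback novel $9.23: printed books → 0% → $0.00
Scented candle $25.04: everything else → 9.75% → $2.44
Pet grooming $55.38: labor services, buyer-exempt → 0% → $0.00
Total tax = $0.38 + $2.46 + $5.44 + $2.72 + $2.44 = $13.44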